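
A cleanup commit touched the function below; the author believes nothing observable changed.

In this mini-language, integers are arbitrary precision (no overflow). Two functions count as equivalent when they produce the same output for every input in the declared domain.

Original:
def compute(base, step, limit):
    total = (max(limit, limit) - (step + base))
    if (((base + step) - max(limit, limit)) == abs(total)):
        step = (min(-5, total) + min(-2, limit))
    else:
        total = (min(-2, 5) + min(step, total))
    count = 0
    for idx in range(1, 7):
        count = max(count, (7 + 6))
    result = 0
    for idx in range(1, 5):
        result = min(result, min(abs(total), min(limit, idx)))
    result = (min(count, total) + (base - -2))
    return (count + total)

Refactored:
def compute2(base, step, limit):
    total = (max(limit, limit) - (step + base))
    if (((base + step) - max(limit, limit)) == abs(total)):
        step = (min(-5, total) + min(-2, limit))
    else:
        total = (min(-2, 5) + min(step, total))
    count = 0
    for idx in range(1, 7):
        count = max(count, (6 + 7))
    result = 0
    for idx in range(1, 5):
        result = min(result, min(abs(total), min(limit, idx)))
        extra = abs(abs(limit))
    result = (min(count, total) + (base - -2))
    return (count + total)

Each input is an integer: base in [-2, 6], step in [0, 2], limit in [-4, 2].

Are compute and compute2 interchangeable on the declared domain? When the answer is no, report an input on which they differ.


The two are interchangeable: local variable names differ; min/max/abs usage differs; statement counts differ, and every declared input agrees.
One worked example (base=1, step=0, limit=-3) — compute: total becomes -4; next (((base + step) - max(limit, limit)) == abs(total)) evaluates to true; next step becomes -8; next count becomes 0; next at idx=1:; next count becomes 13; next at idx=2:; next count becomes 13; next at idx=3:; next count becomes 13; next at idx=4:; next count becomes 13; next at idx=5:; next count becomes 13; next at idx=6:; next count becomes 13; next result becomes 0; next at idx=1:; next result becomes -3; next at idx=2:; next result becomes -3; next at idx=3:; next result becomes -3; next at idx=4:; next result becomes -3; next result becomes -1; next final value 9; compute2: total becomes -4; next (((base + step) - max(limit, limit)) == abs(total)) evaluates to true; next step becomes -8; next count becomes 0; next at idx=1:; next count becomes 13; next at idx=2:; next count becomes 13; next at idx=3:; next count becomes 13; next at idx=4:; next count becomes 13; next at idx=5:; next count becomes 13; next at idx=6:; next count becomes 13; next result becomes 0; next at idx=1:; next result becomes -3; next extra becomes 3; next at idx=2:; next result becomes -3; next extra becomes 3; next at idx=3:; next result becomes -3; next extra becomes 3; next at idx=4:; next result becomes -3; next extra becomes 3; next result becomes -1; next final value 9; agreement on 9.
Checked all 189 inputs in the declared domain: the outputs agree on every one.
verdict: equivalent


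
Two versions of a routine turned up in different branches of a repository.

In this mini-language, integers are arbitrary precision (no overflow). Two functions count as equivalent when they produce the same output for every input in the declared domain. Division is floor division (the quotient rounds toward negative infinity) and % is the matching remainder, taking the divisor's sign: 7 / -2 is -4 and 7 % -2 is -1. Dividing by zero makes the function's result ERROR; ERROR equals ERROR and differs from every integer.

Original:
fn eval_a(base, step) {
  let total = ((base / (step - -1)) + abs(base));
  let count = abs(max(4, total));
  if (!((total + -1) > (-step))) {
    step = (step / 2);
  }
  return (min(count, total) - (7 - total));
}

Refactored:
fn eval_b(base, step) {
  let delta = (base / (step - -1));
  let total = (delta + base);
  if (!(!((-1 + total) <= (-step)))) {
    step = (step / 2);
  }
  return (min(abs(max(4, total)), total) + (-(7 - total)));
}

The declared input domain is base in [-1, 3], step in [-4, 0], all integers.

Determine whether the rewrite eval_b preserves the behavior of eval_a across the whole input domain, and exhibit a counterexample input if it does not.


Consider the input base=-1, step=-4.
eval_a: total=1, then count=4, then (!((total + -1) > (-step))) is true, then step=-2, then returns -5
eval_b: delta=0, then total=-1, then (!(!((-1 + total) <= (-step)))) is true, then step=-2, then returns -9
-5 vs -9 — the two versions disagree here.
verdict: not equivalent; witness: base=-1, step=-4


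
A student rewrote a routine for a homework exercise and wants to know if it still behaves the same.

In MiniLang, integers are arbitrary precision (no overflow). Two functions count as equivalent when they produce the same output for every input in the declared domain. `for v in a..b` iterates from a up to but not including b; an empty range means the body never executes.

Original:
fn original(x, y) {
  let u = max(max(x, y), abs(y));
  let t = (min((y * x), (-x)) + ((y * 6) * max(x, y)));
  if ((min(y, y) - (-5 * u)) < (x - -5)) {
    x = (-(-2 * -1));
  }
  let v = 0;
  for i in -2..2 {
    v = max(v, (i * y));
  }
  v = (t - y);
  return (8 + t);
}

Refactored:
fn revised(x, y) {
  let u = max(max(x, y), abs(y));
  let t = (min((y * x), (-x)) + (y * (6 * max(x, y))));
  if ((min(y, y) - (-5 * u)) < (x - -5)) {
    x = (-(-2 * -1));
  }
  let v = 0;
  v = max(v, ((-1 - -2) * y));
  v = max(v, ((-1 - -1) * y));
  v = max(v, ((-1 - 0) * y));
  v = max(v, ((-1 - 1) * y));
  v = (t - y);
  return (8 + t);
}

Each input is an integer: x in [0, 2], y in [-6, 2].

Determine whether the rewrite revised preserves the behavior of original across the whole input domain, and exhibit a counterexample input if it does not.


The two versions differ — the changes include statement counts differ; arithmetic usage differs; loop structure differs; constant usage differs; local variable names differ; min/max/abs usage differs.
As a probe, take x=0, y=-4: original runs u=4, then t=0, then ((min(y, y) - (-5 * u)) < (x - -5)) is false, then v=0, then (i=-2), then v=8, then (i=-1), then v=8, then (i=0), then v=8, then (i=1), then v=8, then v=4, then returns 8; revised runs u=4, then t=0, then ((min(y, y) - (-5 * u)) < (x - -5)) is false, then v=0, then v=0, then v=0, then v=4, then v=8, then v=4, then returns 8; both end at 8.
Sweeping the whole domain (27 inputs) finds no disagreement.
verdict: equivalent


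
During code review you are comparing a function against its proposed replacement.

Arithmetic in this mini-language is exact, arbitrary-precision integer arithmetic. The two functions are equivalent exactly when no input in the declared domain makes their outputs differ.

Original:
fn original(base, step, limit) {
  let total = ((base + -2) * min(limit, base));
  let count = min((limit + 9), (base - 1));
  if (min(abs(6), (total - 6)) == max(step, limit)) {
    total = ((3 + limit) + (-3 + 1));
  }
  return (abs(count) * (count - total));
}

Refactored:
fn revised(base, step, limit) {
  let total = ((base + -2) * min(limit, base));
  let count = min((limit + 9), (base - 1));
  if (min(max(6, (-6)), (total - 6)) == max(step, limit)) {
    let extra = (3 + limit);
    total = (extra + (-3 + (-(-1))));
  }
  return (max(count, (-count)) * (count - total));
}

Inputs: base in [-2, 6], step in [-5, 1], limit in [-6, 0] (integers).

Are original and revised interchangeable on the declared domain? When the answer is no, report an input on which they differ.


This is a faithful refactor — local variable names differ, min/max/abs usage differs, constant usage differs, statement counts differ, but the computed results match everywhere.
Spot check at base=4, step=-3, limit=-5 — original: total := -10 | count := 3 | (min(abs(6), (total - 6)) == max(step, limit)): false | result 39. revised: total := -10 | count := 3 | (min(max(6, (-6)), (total - 6)) == max(step, limit)): false | result 39. Both give 39.
Every one of the 441 inputs gives matching results.
verdict: equivalent


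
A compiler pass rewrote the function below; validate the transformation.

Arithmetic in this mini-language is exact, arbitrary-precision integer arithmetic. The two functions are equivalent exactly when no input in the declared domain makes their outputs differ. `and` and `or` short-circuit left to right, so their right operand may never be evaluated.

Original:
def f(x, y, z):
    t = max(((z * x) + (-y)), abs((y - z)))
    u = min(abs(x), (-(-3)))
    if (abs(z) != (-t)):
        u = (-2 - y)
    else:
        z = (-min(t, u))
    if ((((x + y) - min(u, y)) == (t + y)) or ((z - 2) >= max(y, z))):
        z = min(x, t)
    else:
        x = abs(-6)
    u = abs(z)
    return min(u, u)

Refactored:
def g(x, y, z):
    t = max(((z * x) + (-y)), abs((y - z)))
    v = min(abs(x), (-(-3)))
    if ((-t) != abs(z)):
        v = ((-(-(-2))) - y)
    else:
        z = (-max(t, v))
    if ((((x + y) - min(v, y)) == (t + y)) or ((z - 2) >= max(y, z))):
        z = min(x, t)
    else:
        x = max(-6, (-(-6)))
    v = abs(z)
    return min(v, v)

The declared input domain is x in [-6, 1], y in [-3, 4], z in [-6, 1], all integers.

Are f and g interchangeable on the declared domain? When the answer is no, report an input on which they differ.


The rewrite breaks on x=-6, y=0, z=0, where the results are 0 and 3.
f: t becomes 0; next u becomes 3; next (abs(z) != (-t)) evaluates to false; next z becomes 0; next ((((x + y) - min(u, y)) == (t + y)) or ((z - 2) >= max(y, z))) evaluates to false; next x becomes 6; next u becomes 0; next final value 0
g: t becomes 0; next v becomes 3; next ((-t) != abs(z)) evaluates to false; next z becomes -3; next ((((x + y) - min(v, y)) == (t + y)) or ((z - 2) >= max(y, z))) evaluates to false; next x becomes 6; next v becomes 3; next final value 3
verdict: not equivalent; witness: x=-6, y=0, z=0


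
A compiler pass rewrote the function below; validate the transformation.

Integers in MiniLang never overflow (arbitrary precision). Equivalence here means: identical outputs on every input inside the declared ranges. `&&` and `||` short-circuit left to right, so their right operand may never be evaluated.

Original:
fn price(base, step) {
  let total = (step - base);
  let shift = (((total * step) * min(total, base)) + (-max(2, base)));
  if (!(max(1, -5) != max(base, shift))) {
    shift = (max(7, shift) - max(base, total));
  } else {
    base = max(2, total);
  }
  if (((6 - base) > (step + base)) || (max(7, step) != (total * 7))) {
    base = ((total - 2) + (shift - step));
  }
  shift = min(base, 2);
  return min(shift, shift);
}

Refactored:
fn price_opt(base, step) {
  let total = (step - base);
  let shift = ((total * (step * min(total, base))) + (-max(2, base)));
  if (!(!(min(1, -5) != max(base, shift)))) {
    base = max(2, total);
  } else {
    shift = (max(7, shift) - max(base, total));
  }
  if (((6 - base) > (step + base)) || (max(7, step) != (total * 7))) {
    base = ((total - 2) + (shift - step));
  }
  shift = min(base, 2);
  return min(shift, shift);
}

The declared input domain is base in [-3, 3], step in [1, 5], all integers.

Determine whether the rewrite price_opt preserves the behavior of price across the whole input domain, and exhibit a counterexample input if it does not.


The rewrite breaks on base=1, step=1, where the results are 2 and -5.
price: total = 0; shift = -2; (!(max(1, -5) != max(base, shift))) -> true; shift = 6; (((6 - base) > (step + base)) || (max(7, step) != (total * 7))) -> true; base = 3; shift = 2; return 2
price_opt: total = 0; shift = -2; (!(!(min(1, -5) != max(base, shift)))) -> true; base = 2; (((6 - base) > (step + base)) || (max(7, step) != (total * 7))) -> true; base = -5; shift = -5; return -5
verdict: not equivalent; witness: base=1, step=1


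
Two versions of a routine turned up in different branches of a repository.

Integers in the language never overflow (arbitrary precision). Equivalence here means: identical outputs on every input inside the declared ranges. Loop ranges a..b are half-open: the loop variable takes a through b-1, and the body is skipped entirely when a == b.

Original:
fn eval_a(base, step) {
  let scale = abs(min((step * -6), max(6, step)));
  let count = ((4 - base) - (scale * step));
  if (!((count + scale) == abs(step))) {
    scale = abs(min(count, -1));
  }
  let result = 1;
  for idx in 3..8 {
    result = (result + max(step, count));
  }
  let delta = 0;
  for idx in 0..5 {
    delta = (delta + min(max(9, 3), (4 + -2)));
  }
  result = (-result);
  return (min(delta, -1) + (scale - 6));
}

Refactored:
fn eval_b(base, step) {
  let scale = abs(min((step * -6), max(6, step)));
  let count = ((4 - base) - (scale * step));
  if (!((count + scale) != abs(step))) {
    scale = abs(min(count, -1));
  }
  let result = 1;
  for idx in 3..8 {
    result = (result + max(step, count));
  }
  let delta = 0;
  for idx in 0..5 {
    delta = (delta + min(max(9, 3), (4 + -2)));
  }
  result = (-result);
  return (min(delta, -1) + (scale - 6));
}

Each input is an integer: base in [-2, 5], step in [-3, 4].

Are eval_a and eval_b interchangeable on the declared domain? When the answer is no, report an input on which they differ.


Not equivalent: base=-2, step=-3 separates them (-6 vs -1).
eval_a: scale=6, then count=24, then (!((count + scale) == abs(step))) is true, then scale=1, then result=1, then (idx=3), then result=25, then (idx=4), then result=49, then (idx=5), then result=73, then (idx=6), then result=97, then (idx=7), then result=121, then delta=0, then (idx=0), then delta=2, then (idx=1), then delta=4, then (idx=2), then delta=6, then (idx=3), then delta=8, then (idx=4), then delta=10, then result=-121, then returns -6
eval_b: scale=6, then count=24, then (!((count + scale) != abs(step))) is false, then result=1, then (idx=3), then result=25, then (idx=4), then result=49, then (idx=5), then result=73, then (idx=6), then result=97, then (idx=7), then result=121, then delta=0, then (idx=0), then delta=2, then (idx=1), then delta=4, then (idx=2), then delta=6, then (idx=3), then delta=8, then (idx=4), then delta=10, then result=-121, then returns -1
verdict: not equivalent; witness: base=-2, step=-3


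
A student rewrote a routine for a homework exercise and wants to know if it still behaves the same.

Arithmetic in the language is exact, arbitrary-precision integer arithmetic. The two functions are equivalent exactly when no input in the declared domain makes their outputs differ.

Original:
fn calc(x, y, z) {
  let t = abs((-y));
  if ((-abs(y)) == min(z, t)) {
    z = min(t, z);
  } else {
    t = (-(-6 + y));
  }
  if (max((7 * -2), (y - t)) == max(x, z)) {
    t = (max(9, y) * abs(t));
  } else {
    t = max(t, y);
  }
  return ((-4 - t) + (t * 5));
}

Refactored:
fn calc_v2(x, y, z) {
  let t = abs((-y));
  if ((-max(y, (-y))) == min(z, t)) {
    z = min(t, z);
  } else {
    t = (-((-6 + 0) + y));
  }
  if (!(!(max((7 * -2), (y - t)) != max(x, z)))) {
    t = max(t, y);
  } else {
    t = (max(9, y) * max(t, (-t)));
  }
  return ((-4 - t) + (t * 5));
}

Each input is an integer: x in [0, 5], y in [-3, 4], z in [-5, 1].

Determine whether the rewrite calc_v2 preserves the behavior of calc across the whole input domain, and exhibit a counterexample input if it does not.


The two are interchangeable: min/max/abs usage differs; boolean connective usage differs; constant usage differs; arithmetic usage differs; comparison usage differs, and every declared input agrees.
One worked example (x=5, y=-1, z=-5) — calc: t = 1; ((-abs(y)) == min(z, t)) -> false; t = 7; (max((7 * -2), (y - t)) == max(x, z)) -> false; t = 7; return 24; calc_v2: t = 1; ((-max(y, (-y))) == min(z, t)) -> false; t = 7; (!(!(max((7 * -2), (y - t)) != max(x, z)))) -> true; t = 7; return 24; agreement on 24.
An exhaustive pass over the 336 declared inputs shows identical outputs.
verdict: equivalent


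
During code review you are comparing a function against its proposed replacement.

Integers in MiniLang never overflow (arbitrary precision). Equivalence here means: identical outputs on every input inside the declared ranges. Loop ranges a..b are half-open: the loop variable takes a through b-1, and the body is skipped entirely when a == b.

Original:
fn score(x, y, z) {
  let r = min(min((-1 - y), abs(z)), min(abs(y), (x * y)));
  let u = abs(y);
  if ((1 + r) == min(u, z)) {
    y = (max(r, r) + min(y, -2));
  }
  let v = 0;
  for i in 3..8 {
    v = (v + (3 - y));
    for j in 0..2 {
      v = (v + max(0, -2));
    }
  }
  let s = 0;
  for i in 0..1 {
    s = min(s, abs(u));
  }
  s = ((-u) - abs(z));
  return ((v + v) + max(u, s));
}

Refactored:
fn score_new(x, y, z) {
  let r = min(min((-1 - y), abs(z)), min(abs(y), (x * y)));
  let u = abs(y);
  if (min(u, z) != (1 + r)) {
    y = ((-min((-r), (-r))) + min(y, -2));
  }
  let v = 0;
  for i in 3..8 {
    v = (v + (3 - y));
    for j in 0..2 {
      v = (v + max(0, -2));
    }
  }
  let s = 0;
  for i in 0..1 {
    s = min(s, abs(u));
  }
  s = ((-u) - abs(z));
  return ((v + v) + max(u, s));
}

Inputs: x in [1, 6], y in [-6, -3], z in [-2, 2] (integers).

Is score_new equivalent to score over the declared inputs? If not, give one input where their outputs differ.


These are not equivalent — on x=1, y=-6, z=-2 the outputs split (96 vs 156).
score: r becomes -6; next u becomes 6; next ((1 + r) == min(u, z)) evaluates to false; next v becomes 0; next at i=3:; next v becomes 9; next at j=0:; next v becomes 9; next at j=1:; next v becomes 9; next at i=4:; next v becomes 18; next at j=0:; next v becomes 18; next at j=1:; next v becomes 18; next at i=5:; next v becomes 27; next at j=0:; next v becomes 27; next at j=1:; next v becomes 27; next at i=6:; next v becomes 36; next at j=0:; next v becomes 36; next at j=1:; next v becomes 36; next at i=7:; next v becomes 45; next at j=0:; next v becomes 45; next at j=1:; next v becomes 45; next s becomes 0; next at i=0:; next s becomes 0; next s becomes -8; next final value 96
score_new: r becomes -6; next u becomes 6; next (min(u, z) != (1 + r)) evaluates to true; next y becomes -12; next v becomes 0; next at i=3:; next v becomes 15; next at j=0:; next v becomes 15; next at j=1:; next v becomes 15; next at i=4:; next v becomes 30; next at j=0:; next v becomes 30; next at j=1:; next v becomes 30; next at i=5:; next v becomes 45; next at j=0:; next v becomes 45; next at j=1:; next v becomes 45; next at i=6:; next v becomes 60; next at j=0:; next v becomes 60; next at j=1:; next v becomes 60; next at i=7:; next v becomes 75; next at j=0:; next v becomes 75; next at j=1:; next v becomes 75; next s becomes 0; next at i=0:; next s becomes 0; next s becomes -8; next final value 156
verdict: not equivalent; witness: x=1, y=-6, z=-2


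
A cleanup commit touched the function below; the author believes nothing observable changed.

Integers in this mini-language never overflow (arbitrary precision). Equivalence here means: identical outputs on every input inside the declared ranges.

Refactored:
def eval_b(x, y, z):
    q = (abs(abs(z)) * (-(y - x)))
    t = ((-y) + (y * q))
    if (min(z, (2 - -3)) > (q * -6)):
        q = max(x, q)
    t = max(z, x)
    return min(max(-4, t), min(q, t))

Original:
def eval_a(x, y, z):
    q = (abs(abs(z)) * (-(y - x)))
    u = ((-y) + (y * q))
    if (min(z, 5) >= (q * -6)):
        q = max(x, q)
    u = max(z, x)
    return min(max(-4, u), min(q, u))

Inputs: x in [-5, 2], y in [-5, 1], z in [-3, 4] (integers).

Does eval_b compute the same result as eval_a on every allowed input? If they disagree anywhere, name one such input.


Try x=1, y=-5, z=0.
eval_a: q=0, then u=5, then (min(z, 5) >= (q * -6)) is true, then q=1, then u=1, then returns 1
eval_b: q=0, then t=5, then (min(z, (2 - -3)) > (q * -6)) is false, then t=1, then returns 0
1 != 0, so the rewrite changes behavior.
verdict: not equivalent; witness: x=1, y=-5, z=0


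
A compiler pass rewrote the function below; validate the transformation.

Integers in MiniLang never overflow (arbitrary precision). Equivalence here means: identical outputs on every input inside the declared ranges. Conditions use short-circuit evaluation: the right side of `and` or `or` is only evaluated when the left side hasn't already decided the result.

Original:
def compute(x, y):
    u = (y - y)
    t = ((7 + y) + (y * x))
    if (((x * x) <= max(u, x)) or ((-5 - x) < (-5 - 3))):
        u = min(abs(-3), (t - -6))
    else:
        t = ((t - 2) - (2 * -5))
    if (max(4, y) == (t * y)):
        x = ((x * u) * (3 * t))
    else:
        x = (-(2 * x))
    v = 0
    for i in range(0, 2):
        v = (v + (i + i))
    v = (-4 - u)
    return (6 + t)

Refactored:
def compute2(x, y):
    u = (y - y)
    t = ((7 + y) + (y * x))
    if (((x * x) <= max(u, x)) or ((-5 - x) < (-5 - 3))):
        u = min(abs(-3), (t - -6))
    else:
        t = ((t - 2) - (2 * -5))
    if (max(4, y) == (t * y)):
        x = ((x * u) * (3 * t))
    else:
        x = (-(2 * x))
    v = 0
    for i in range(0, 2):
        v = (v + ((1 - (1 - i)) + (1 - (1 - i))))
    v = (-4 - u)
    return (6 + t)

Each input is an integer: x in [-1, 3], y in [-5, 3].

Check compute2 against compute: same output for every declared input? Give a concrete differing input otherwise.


Although constant usage differs, and arithmetic usage differs, 45/45 inputs agree.
verdict: equivalent


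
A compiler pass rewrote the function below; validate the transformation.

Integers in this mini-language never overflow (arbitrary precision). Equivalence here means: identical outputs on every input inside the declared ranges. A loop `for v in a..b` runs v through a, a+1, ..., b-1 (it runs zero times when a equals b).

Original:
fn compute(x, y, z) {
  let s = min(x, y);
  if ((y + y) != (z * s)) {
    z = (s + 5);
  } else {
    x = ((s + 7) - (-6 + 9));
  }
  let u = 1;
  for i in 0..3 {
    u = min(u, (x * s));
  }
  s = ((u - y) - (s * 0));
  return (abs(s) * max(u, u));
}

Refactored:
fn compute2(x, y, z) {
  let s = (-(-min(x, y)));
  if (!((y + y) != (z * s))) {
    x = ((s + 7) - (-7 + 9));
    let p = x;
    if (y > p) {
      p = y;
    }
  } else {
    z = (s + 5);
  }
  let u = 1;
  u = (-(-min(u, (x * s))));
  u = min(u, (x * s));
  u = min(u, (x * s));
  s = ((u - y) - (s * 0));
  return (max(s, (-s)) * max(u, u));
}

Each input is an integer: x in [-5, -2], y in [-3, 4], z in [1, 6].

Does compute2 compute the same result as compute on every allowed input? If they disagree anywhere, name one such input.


These are not equivalent — on x=-4, y=-2, z=1 the outputs split (0 vs -8).
compute: s := -4 | ((y + y) != (z * s)): false | x := 0 | u := 1 | iter i=0: | u := 0 | iter i=1: | u := 0 | iter i=2: | u := 0 | s := 2 | result 0
compute2: s := -4 | (!((y + y) != (z * s))): true | x := 1 | p := 1 | (y > p): false | u := 1 | u := -4 | u := -4 | u := -4 | s := -2 | result -8
verdict: not equivalent; witness: x=-4, y=-2, z=1


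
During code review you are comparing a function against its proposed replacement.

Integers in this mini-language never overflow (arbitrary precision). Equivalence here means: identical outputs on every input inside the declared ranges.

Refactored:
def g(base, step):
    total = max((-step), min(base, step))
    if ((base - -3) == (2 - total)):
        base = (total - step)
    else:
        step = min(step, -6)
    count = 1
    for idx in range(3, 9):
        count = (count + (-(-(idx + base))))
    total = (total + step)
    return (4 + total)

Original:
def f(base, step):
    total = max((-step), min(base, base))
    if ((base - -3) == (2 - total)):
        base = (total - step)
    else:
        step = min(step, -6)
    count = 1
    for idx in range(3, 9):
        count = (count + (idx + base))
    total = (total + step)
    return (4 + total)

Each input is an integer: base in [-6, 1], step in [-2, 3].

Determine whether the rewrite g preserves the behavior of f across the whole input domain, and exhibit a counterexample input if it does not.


The rewrite breaks on base=1, step=0, where the results are -1 and -2.
f: total=1, then ((base - -3) == (2 - total)) is false, then step=-6, then count=1, then (idx=3), then count=5, then (idx=4), then count=10, then (idx=5), then count=16, then (idx=6), then count=23, then (idx=7), then count=31, then (idx=8), then count=40, then total=-5, then returns -1
g: total=0, then ((base - -3) == (2 - total)) is false, then step=-6, then count=1, then (idx=3), then count=5, then (idx=4), then count=10, then (idx=5), then count=16, then (idx=6), then count=23, then (idx=7), then count=31, then (idx=8), then count=40, then total=-6, then returns -2
verdict: not equivalent; witness: base=1, step=0


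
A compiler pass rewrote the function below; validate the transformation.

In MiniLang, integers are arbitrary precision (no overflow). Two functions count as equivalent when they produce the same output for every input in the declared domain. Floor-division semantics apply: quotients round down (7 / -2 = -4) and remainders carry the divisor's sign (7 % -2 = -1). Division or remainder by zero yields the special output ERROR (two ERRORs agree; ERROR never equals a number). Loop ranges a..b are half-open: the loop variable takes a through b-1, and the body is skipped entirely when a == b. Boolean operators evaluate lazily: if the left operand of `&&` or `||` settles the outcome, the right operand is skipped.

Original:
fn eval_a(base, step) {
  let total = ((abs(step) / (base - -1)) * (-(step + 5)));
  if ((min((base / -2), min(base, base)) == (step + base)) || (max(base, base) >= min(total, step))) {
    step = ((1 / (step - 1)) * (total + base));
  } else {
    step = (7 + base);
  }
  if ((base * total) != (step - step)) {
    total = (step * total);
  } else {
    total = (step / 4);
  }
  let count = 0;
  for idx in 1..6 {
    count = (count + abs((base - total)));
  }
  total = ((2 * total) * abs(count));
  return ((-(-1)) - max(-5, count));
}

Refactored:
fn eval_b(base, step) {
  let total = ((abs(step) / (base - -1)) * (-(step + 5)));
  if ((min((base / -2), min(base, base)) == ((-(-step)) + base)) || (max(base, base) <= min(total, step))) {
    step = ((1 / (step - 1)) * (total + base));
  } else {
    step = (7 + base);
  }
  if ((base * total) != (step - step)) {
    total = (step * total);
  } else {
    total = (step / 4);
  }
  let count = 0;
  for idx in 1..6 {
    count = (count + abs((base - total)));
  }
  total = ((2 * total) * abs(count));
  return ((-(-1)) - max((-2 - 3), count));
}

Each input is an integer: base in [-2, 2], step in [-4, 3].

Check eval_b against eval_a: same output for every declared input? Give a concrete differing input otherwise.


These are not equivalent — on base=-2, step=-4 the outputs split (-29 vs -109).
eval_a: total = 4; ((min((base / -2), min(base, base)) == (step + base)) || (max(base, base) >= min(total, step))) -> true; step = -2; ((base * total) != (step - step)) -> true; total = -8; count = 0; [idx=1]; count = 6; [idx=2]; count = 12; [idx=3]; count = 18; [idx=4]; count = 24; [idx=5]; count = 30; total = -480; return -29
eval_b: total = 4; ((min((base / -2), min(base, base)) == ((-(-step)) + base)) || (max(base, base) <= min(total, step))) -> false; step = 5; ((base * total) != (step - step)) -> true; total = 20; count = 0; [idx=1]; count = 22; [idx=2]; count = 44; [idx=3]; count = 66; [idx=4]; count = 88; [idx=5]; count = 110; total = 4400; return -109
verdict: not equivalent; witness: base=-2, step=-4


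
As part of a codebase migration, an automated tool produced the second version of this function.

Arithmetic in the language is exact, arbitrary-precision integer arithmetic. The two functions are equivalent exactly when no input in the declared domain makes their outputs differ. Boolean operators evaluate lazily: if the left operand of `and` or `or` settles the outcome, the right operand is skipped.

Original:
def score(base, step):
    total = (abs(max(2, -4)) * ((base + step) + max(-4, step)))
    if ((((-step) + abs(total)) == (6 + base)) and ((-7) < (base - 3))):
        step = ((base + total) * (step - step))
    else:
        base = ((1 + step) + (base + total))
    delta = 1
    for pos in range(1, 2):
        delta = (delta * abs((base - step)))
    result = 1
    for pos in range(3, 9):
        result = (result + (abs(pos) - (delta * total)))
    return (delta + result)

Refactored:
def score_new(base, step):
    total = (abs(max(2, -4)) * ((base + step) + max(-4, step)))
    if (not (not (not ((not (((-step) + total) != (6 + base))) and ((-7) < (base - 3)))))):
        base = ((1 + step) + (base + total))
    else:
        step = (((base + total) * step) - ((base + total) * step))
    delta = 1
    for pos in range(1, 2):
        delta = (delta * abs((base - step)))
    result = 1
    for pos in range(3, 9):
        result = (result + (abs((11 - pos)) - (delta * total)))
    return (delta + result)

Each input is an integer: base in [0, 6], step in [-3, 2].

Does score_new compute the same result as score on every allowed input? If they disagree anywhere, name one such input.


Run the pair on base=3, step=-3.
score: total = -6; ((((-step) + abs(total)) == (6 + base)) and ((-7) < (base - 3))) -> true; step = 0; delta = 1; [pos=1]; delta = 3; result = 1; [pos=3]; result = 22; [pos=4]; result = 44; [pos=5]; result = 67; [pos=6]; result = 91; [pos=7]; result = 116; [pos=8]; result = 142; return 145
score_new: total = -6; (not (not (not ((not (((-step) + total) != (6 + base))) and ((-7) < (base - 3)))))) -> true; base = -5; delta = 1; [pos=1]; delta = 2; result = 1; [pos=3]; result = 21; [pos=4]; result = 40; [pos=5]; result = 58; [pos=6]; result = 75; [pos=7]; result = 91; [pos=8]; result = 106; return 108
145 vs 108 — the two versions disagree here.
verdict: not equivalent; witness: base=3, step=-3


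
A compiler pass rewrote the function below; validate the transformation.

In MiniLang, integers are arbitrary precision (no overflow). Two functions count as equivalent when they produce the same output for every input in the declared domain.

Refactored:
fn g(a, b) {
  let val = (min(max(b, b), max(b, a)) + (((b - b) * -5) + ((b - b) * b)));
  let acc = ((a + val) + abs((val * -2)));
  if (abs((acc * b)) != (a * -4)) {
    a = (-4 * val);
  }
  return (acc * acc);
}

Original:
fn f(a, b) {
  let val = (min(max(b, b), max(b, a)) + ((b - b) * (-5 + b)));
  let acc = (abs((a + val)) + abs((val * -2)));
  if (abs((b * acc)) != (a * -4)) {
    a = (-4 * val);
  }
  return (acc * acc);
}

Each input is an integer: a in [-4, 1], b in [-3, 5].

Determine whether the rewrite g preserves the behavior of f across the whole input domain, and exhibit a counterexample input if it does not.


Take a=-4, b=-3.
f: val := -3 | acc := 13 | (abs((b * acc)) != (a * -4)): true | a := 12 | result 169
g: val := -3 | acc := -1 | (abs((acc * b)) != (a * -4)): true | a := 12 | result 1
169 != 1, so the rewrite changes behavior.
verdict: not equivalent; witness: a=-4, b=-3


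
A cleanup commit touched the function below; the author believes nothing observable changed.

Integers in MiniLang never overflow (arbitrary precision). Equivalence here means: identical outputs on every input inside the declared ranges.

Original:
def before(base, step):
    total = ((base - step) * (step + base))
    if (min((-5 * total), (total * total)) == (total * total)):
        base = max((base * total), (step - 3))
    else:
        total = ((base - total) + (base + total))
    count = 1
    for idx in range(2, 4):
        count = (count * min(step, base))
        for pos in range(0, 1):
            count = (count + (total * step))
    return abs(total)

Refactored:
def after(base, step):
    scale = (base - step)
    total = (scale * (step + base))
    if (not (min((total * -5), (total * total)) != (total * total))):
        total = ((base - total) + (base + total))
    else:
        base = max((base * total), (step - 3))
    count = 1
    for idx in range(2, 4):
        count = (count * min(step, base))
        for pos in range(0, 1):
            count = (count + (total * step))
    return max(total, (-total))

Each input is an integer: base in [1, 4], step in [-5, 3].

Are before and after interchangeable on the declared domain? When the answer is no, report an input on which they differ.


Take base=1, step=-5.
before: total := -24 | (min((-5 * total), (total * total)) == (total * total)): false | total := 2 | count := 1 | iter idx=2: | count := -5 | iter pos=0: | count := -15 | iter idx=3: | count := 75 | iter pos=0: | count := 65 | result 2
after: scale := 6 | total := -24 | (not (min((total * -5), (total * total)) != (total * total))): false | base := -8 | count := 1 | iter idx=2: | count := -8 | iter pos=0: | count := 112 | iter idx=3: | count := -896 | iter pos=0: | count := -776 | result 24
2 vs 24 — the two versions disagree here.
verdict: not equivalent; witness: base=1, step=-5


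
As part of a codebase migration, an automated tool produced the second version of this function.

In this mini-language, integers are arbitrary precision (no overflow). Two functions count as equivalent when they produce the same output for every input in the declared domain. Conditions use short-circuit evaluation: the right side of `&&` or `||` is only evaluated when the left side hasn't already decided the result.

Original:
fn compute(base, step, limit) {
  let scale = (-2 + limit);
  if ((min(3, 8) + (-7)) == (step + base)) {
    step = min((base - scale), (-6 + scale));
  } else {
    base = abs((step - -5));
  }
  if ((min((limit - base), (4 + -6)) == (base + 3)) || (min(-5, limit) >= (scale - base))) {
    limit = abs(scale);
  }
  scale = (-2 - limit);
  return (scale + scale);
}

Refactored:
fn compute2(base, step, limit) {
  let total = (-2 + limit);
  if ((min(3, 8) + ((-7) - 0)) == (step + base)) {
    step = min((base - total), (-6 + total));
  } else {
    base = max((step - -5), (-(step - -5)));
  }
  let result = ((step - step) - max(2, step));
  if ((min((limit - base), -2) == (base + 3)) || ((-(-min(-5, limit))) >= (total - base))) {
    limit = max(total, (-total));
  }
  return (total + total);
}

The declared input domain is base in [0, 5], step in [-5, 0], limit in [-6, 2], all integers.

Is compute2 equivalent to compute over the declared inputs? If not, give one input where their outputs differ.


Not equivalent: base=0, step=-5, limit=-6 separates them (-20 vs -16).
compute: scale=-8, then ((min(3, 8) + (-7)) == (step + base)) is false, then base=0, then ((min((limit - base), (4 + -6)) == (base + 3)) || (min(-5, limit) >= (scale - base))) is true, then limit=8, then scale=-10, then returns -20
compute2: total=-8, then ((min(3, 8) + ((-7) - 0)) == (step + base)) is false, then base=0, then result=-2, then ((min((limit - base), -2) == (base + 3)) || ((-(-min(-5, limit))) >= (total - base))) is true, then limit=8, then returns -16
verdict: not equivalent; witness: base=0, step=-5, limit=-6


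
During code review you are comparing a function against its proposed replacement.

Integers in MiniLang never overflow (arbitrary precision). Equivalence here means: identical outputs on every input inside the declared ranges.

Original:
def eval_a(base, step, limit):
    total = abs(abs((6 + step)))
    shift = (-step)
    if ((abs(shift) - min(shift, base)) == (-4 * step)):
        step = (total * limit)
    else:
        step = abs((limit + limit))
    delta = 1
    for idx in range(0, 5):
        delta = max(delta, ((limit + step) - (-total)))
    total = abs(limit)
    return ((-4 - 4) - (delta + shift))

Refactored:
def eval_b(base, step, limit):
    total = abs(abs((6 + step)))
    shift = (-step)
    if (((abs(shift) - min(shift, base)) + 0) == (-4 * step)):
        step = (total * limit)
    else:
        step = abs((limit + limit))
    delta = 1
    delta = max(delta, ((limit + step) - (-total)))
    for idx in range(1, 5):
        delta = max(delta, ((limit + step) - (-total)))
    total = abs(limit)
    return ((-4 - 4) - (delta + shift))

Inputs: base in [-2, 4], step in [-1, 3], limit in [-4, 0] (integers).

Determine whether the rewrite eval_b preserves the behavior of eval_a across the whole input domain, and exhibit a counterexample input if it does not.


Comparing the listings, the differences include: statement counts differ; min/max/abs usage differs; loop structure differs; constant usage differs; arithmetic usage differs.
Spot check at base=-1, step=3, limit=-1 — eval_a: total=9, then shift=-3, then ((abs(shift) - min(shift, base)) == (-4 * step)) is false, then step=2, then delta=1, then (idx=0), then delta=10, then (idx=1), then delta=10, then (idx=2), then delta=10, then (idx=3), then delta=10, then (idx=4), then delta=10, then total=1, then returns -15. eval_b: total=9, then shift=-3, then (((abs(shift) - min(shift, base)) + 0) == (-4 * step)) is false, then step=2, then delta=1, then delta=10, then (idx=1), then delta=10, then (idx=2), then delta=10, then (idx=3), then delta=10, then (idx=4), then delta=10, then total=1, then returns -15. Both give -15.
An exhaustive pass over the 175 declared inputs shows identical outputs.
verdict: equivalent


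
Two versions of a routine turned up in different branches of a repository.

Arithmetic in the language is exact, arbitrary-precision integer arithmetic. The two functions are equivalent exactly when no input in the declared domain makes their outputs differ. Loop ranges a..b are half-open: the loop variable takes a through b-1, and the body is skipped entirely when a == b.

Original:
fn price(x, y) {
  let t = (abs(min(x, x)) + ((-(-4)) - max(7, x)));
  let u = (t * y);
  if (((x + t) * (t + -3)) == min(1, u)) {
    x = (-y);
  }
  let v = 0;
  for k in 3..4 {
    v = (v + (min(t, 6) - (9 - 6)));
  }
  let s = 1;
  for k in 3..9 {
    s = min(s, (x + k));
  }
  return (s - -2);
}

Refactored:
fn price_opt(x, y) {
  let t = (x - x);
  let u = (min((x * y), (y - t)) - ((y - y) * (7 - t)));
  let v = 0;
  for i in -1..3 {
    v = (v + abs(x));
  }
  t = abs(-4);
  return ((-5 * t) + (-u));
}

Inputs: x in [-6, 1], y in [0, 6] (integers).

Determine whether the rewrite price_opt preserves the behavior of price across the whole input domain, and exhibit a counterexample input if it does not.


Not equivalent: x=-6, y=0 separates them (3 vs -20).
price: t becomes 3; next u becomes 0; next (((x + t) * (t + -3)) == min(1, u)) evaluates to true; next x becomes 0; next v becomes 0; next at k=3:; next v becomes 0; next s becomes 1; next at k=3:; next s becomes 1; next at k=4:; next s becomes 1; next at k=5:; next s becomes 1; next at k=6:; next s becomes 1; next at k=7:; next s becomes 1; next at k=8:; next s becomes 1; next final value 3
price_opt: t becomes 0; next u becomes 0; next v becomes 0; next at i=-1:; next v becomes 6; next at i=0:; next v becomes 12; next at i=1:; next v becomes 18; next at i=2:; next v becomes 24; next t becomes 4; next final value -20
verdict: not equivalent; witness: x=-6, y=0


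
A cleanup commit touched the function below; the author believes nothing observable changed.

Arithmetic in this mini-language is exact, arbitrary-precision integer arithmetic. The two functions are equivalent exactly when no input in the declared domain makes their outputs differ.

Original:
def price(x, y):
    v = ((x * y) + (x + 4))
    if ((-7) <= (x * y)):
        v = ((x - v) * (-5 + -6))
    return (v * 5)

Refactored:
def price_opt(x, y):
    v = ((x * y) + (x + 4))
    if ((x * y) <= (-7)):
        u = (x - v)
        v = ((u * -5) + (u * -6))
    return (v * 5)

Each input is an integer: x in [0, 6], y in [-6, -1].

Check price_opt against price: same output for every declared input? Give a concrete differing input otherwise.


The rewrite breaks on x=0, y=-6, where the results are 220 and 20.
price: v = 4; ((-7) <= (x * y)) -> true; v = 44; return 220
price_opt: v = 4; ((x * y) <= (-7)) -> false; return 20
verdict: not equivalent; witness: x=0, y=-6


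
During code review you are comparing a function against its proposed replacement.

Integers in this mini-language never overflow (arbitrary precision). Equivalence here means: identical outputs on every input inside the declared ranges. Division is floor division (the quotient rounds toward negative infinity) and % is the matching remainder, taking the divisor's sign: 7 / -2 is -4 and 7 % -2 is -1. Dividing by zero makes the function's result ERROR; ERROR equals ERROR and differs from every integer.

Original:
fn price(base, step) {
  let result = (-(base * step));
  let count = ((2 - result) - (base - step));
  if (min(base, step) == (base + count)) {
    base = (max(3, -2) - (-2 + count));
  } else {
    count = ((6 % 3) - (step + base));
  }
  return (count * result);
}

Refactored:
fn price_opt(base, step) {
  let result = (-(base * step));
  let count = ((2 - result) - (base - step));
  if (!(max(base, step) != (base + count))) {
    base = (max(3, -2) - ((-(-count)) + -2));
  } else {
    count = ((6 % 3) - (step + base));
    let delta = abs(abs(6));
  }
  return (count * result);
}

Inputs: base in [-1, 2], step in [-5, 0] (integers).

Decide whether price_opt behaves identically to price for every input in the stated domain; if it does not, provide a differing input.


Evaluate both at base=1, step=-2.
price: result := 2 | count := -3 | (min(base, step) == (base + count)): true | base := 8 | result -6
price_opt: result := 2 | count := -3 | (!(max(base, step) != (base + count))): false | count := 1 | delta := 6 | result 2
-6 != 2, so the rewrite changes behavior.
verdict: not equivalent; witness: base=1, step=-2
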